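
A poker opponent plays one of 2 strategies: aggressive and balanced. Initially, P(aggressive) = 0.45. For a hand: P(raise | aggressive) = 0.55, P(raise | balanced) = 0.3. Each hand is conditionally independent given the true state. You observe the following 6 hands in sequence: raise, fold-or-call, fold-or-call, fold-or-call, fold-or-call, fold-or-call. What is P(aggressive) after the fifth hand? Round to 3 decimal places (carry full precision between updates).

After 'raise': P(aggressive) = 0.55·0.4500 / (0.55·0.4500 + 0.3·0.5500) ≈ 0.6000
After 'fold-or-call': P(aggressive) = 0.45·0.6000 / (0.45·0.6000 + 0.7·0.4000) ≈ 0.4909
After 'fold-or-call': P(aggressive) = 0.45·0.4909 / (0.45·0.4909 + 0.7·0.5091) ≈ 0.3827
After 'fold-or-call': P(aggressive) = 0.45·0.3827 / (0.45·0.3827 + 0.7·0.6173) ≈ 0.2850
After 'fold-or-call': P(aggressive) = 0.45·0.2850 / (0.45·0.2850 + 0.7·0.7150) ≈ 0.2039

0.204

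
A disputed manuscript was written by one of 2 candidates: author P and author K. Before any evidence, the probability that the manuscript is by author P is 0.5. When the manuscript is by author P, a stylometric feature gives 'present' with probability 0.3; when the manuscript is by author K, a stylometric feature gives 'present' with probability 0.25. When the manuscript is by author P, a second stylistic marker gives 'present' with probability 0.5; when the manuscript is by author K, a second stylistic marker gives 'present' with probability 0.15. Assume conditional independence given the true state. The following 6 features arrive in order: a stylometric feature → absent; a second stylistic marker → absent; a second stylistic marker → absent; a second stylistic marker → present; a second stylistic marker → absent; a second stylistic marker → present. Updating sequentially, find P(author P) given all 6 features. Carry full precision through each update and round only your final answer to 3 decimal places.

0.679

After a stylometric feature='absent': P(author P) = 0.7·0.5000 / (0.7·0.5000 + 0.75·0.5000) ≈ 0.4828
After a second stylistic marker='absent': P(author P) = 0.5·0.4828 / (0.5·0.4828 + 0.85·0.5172) ≈ 0.3544
After a second stylistic marker='absent': P(author P) = 0.5·0.3544 / (0.5·0.3544 + 0.85·0.6456) ≈ 0.2441
After a second stylistic marker='present': P(author P) = 0.5·0.2441 / (0.5·0.2441 + 0.15·0.7559) ≈ 0.5184
After a second stylistic marker='absent': P(author P) = 0.5·0.5184 / (0.5·0.5184 + 0.85·0.4816) ≈ 0.3877
After a second stylistic marker='present': P(author P) = 0.5·0.3877 / (0.5·0.3877 + 0.15·0.6123) ≈ 0.6785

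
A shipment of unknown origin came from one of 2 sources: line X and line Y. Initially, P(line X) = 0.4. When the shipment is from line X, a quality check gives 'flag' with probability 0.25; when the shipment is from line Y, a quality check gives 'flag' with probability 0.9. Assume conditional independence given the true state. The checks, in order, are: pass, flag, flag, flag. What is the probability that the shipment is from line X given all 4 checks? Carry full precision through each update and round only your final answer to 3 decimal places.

0.097

After 'pass': P(line X) = 0.75·0.4000 / (0.75·0.4000 + 0.1·0.6000) ≈ 0.8333
After 'flag': P(line X) = 0.25·0.8333 / (0.25·0.8333 + 0.9·0.1667) ≈ 0.5814
After 'flag': P(line X) = 0.25·0.5814 / (0.25·0.5814 + 0.9·0.4186) ≈ 0.2784
After 'flag': P(line X) = 0.25·0.2784 / (0.25·0.2784 + 0.9·0.7216) ≈ 0.0968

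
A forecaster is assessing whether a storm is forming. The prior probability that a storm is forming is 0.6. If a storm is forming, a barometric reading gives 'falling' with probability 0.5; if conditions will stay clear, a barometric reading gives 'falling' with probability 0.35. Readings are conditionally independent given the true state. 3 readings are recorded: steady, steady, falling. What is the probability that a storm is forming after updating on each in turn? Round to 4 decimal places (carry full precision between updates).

0.5591

After 'steady': P(storm) = 0.5·0.6000 / (0.5·0.6000 + 0.65·0.4000) ≈ 0.5357
After 'steady': P(storm) = 0.5·0.5357 / (0.5·0.5357 + 0.65·0.4643) ≈ 0.4702
After 'falling': P(storm) = 0.5·0.4702 / (0.5·0.4702 + 0.35·0.5298) ≈ 0.5591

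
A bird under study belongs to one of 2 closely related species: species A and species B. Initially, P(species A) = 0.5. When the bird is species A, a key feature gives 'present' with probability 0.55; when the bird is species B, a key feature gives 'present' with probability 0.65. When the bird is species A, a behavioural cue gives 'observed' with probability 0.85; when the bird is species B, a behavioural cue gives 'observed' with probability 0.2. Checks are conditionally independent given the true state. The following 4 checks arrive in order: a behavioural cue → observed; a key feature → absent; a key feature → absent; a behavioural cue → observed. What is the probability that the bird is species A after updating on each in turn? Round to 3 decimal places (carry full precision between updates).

0.968

After a behavioural cue='observed': P(species A) = 0.85·0.5000 / (0.85·0.5000 + 0.2·0.5000) ≈ 0.8095
After a key feature='absent': P(species A) = 0.45·0.8095 / (0.45·0.8095 + 0.35·0.1905) ≈ 0.8453
After a key feature='absent': P(species A) = 0.45·0.8453 / (0.45·0.8453 + 0.35·0.1547) ≈ 0.8754
After a behavioural cue='observed': P(species A) = 0.85·0.8754 / (0.85·0.8754 + 0.2·0.1246) ≈ 0.9676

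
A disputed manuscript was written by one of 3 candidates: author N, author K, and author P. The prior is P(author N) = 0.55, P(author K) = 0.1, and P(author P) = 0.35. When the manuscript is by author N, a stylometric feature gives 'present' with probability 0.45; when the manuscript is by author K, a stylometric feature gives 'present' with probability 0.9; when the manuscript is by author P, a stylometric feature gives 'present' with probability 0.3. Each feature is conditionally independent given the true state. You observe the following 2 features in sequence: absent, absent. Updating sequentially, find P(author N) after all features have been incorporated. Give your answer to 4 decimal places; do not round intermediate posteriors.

0.4910

After 'absent': normaliser = 0.55·0.5500 + 0.1·0.1000 + 0.7·0.3500; P(author N) ≈ 0.5426, P(author K) ≈ 0.0179, P(author P) ≈ 0.4395
After 'absent': normaliser = 0.55·0.5426 + 0.1·0.0179 + 0.7·0.4395; P(author N) ≈ 0.4910, P(author K) ≈ 0.0030, P(author P) ≈ 0.5061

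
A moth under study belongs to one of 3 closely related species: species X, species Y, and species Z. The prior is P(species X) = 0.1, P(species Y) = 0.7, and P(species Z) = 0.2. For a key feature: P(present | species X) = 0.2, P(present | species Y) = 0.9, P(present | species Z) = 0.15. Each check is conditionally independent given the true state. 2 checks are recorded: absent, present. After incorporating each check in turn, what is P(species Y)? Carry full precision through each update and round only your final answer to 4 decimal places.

After 'absent': normaliser = 0.8·0.1000 + 0.1·0.7000 + 0.85·0.2000; P(species X) ≈ 0.2500, P(species Y) ≈ 0.2188, P(species Z) ≈ 0.5312
After 'present': normaliser = 0.2·0.2500 + 0.9·0.2188 + 0.15·0.5312; P(species X) ≈ 0.1531, P(species Y) ≈ 0.6029, P(species Z) ≈ 0.2440

0.6029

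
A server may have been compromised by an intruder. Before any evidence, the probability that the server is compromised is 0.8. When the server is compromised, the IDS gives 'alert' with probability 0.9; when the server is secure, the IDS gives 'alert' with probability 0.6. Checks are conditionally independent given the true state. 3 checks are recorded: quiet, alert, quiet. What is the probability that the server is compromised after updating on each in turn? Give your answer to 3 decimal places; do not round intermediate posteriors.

0.273

Each posterior becomes the prior for the next update.
After 'quiet': P(compromised) = 0.1·0.8000 / (0.1·0.8000 + 0.4·0.2000) ≈ 0.5000
After 'alert': P(compromised) = 0.9·0.5000 / (0.9·0.5000 + 0.6·0.5000) ≈ 0.6000
After 'quiet': P(compromised) = 0.1·0.6000 / (0.1·0.6000 + 0.4·0.4000) ≈ 0.2727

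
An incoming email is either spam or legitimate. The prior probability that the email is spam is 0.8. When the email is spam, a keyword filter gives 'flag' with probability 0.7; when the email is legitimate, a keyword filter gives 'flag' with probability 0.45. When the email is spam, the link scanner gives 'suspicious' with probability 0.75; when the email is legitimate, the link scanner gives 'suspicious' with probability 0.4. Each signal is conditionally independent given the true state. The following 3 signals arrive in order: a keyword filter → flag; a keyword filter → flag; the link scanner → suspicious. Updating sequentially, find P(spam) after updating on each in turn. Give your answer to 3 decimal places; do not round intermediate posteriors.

After a keyword filter='flag': P(spam) = 0.7·0.8000 / (0.7·0.8000 + 0.45·0.2000) ≈ 0.8615
After a keyword filter='flag': P(spam) = 0.7·0.8615 / (0.7·0.8615 + 0.45·0.1385) ≈ 0.9064
After the link scanner='suspicious': P(spam) = 0.75·0.9064 / (0.75·0.9064 + 0.4·0.0936) ≈ 0.9478

0.948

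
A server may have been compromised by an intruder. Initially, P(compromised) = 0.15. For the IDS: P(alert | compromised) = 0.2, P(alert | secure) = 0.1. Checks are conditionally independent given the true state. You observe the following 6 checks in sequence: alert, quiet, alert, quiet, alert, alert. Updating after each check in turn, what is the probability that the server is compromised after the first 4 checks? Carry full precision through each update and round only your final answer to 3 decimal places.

0.358

After 'alert': P(compromised) = 0.2·0.1500 / (0.2·0.1500 + 0.1·0.8500) ≈ 0.2609
After 'quiet': P(compromised) = 0.8·0.2609 / (0.8·0.2609 + 0.9·0.7391) ≈ 0.2388
After 'alert': P(compromised) = 0.2·0.2388 / (0.2·0.2388 + 0.1·0.7612) ≈ 0.3855
After 'quiet': P(compromised) = 0.8·0.3855 / (0.8·0.3855 + 0.9·0.6145) ≈ 0.3580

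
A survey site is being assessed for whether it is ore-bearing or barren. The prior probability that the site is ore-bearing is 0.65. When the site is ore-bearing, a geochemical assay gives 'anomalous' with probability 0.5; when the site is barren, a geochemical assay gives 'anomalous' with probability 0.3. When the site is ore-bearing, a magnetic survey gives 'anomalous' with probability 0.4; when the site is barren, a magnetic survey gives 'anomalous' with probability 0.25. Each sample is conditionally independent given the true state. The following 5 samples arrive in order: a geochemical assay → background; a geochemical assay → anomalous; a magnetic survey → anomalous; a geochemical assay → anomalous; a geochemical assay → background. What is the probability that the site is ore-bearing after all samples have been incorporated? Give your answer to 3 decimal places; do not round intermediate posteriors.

0.808

After a geochemical assay='background': P(ore) = 0.5·0.6500 / (0.5·0.6500 + 0.7·0.3500) ≈ 0.5702
After a geochemical assay='anomalous': P(ore) = 0.5·0.5702 / (0.5·0.5702 + 0.3·0.4298) ≈ 0.6886
After a magnetic survey='anomalous': P(ore) = 0.4·0.6886 / (0.4·0.6886 + 0.25·0.3114) ≈ 0.7796
After a geochemical assay='anomalous': P(ore) = 0.5·0.7796 / (0.5·0.7796 + 0.3·0.2204) ≈ 0.8550
After a geochemical assay='background': P(ore) = 0.5·0.8550 / (0.5·0.8550 + 0.7·0.1450) ≈ 0.8081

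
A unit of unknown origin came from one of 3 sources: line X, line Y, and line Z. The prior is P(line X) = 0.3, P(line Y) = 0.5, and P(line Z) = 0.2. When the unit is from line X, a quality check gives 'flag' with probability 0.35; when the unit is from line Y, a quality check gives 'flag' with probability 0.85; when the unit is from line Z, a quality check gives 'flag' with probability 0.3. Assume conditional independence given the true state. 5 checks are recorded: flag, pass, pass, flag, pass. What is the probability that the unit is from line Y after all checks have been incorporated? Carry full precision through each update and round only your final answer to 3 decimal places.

After 'flag': normaliser = 0.35·0.3000 + 0.85·0.5000 + 0.3·0.2000; P(line X) ≈ 0.1780, P(line Y) ≈ 0.7203, P(line Z) ≈ 0.1017
After 'pass': normaliser = 0.65·0.1780 + 0.15·0.7203 + 0.7·0.1017; P(line X) ≈ 0.3922, P(line Y) ≈ 0.3664, P(line Z) ≈ 0.2414
After 'pass': normaliser = 0.65·0.3922 + 0.15·0.3664 + 0.7·0.2414; P(line X) ≈ 0.5324, P(line Y) ≈ 0.1148, P(line Z) ≈ 0.3528
After 'flag': normaliser = 0.35·0.5324 + 0.85·0.1148 + 0.3·0.3528; P(line X) ≈ 0.4781, P(line Y) ≈ 0.2503, P(line Z) ≈ 0.2716
After 'pass': normaliser = 0.65·0.4781 + 0.15·0.2503 + 0.7·0.2716; P(line X) ≈ 0.5772, P(line Y) ≈ 0.0697, P(line Z) ≈ 0.3531

0.070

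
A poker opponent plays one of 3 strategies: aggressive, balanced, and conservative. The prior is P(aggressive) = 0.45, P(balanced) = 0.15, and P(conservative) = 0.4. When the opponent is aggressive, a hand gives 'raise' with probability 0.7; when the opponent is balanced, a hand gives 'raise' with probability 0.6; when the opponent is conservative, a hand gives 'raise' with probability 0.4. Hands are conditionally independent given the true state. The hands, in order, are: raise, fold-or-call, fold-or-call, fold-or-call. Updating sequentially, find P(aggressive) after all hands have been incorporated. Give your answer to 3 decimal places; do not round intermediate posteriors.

0.174

After 'raise': normaliser = 0.7·0.4500 + 0.6·0.1500 + 0.4·0.4000; P(aggressive) ≈ 0.5575, P(balanced) ≈ 0.1593, P(conservative) ≈ 0.2832
After 'fold-or-call': normaliser = 0.3·0.5575 + 0.4·0.1593 + 0.6·0.2832; P(aggressive) ≈ 0.4172, P(balanced) ≈ 0.1589, P(conservative) ≈ 0.4238
After 'fold-or-call': normaliser = 0.3·0.4172 + 0.4·0.1589 + 0.6·0.4238; P(aggressive) ≈ 0.2825, P(balanced) ≈ 0.1435, P(conservative) ≈ 0.5740
After 'fold-or-call': normaliser = 0.3·0.2825 + 0.4·0.1435 + 0.6·0.5740; P(aggressive) ≈ 0.1742, P(balanced) ≈ 0.1180, P(conservative) ≈ 0.7078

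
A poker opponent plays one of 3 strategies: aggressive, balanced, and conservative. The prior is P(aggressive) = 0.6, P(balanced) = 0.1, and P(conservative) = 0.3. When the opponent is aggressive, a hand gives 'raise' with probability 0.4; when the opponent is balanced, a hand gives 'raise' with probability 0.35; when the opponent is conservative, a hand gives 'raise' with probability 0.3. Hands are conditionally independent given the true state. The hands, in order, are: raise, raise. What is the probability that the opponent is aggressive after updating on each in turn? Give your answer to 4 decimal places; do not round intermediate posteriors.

After 'raise': normaliser = 0.4·0.6000 + 0.35·0.1000 + 0.3·0.3000; P(aggressive) ≈ 0.6575, P(balanced) ≈ 0.0959, P(conservative) ≈ 0.2466
After 'raise': normaliser = 0.4·0.6575 + 0.35·0.0959 + 0.3·0.2466; P(aggressive) ≈ 0.7098, P(balanced) ≈ 0.0906, P(conservative) ≈ 0.1996

0.7098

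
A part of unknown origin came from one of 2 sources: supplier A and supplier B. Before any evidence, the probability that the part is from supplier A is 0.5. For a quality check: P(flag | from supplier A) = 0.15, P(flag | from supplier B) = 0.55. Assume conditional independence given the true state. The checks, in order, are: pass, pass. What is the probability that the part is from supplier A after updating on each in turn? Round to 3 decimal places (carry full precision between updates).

After 'pass': P(supplier A) = 0.85·0.5000 / (0.85·0.5000 + 0.45·0.5000) ≈ 0.6538
After 'pass': P(supplier A) = 0.85·0.6538 / (0.85·0.6538 + 0.45·0.3462) ≈ 0.7811

0.781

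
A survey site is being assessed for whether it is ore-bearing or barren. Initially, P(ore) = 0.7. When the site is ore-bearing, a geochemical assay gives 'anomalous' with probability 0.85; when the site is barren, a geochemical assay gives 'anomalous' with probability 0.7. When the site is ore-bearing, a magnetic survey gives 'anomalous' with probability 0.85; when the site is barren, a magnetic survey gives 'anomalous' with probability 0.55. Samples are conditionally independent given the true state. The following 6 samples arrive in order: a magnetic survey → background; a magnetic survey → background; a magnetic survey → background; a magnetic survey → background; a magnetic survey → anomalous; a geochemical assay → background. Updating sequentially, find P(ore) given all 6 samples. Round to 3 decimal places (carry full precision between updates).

0.022

After a magnetic survey='background': P(ore) = 0.15·0.7000 / (0.15·0.7000 + 0.45·0.3000) ≈ 0.4375
After a magnetic survey='background': P(ore) = 0.15·0.4375 / (0.15·0.4375 + 0.45·0.5625) ≈ 0.2059
After a magnetic survey='background': P(ore) = 0.15·0.2059 / (0.15·0.2059 + 0.45·0.7941) ≈ 0.0795
After a magnetic survey='background': P(ore) = 0.15·0.0795 / (0.15·0.0795 + 0.45·0.9205) ≈ 0.0280
After a magnetic survey='anomalous': P(ore) = 0.85·0.0280 / (0.85·0.0280 + 0.55·0.9720) ≈ 0.0426
After a geochemical assay='background': P(ore) = 0.15·0.0426 / (0.15·0.0426 + 0.3·0.9574) ≈ 0.0218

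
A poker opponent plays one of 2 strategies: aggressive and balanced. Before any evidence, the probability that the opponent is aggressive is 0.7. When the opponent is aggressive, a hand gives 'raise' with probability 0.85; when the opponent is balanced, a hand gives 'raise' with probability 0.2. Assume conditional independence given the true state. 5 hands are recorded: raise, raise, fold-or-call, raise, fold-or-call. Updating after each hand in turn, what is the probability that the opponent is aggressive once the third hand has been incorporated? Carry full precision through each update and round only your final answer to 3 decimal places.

0.888

After 'raise': P(aggressive) = 0.85·0.7000 / (0.85·0.7000 + 0.2·0.3000) ≈ 0.9084
After 'raise': P(aggressive) = 0.85·0.9084 / (0.85·0.9084 + 0.2·0.0916) ≈ 0.9768
After 'fold-or-call': P(aggressive) = 0.15·0.9768 / (0.15·0.9768 + 0.8·0.0232) ≈ 0.8877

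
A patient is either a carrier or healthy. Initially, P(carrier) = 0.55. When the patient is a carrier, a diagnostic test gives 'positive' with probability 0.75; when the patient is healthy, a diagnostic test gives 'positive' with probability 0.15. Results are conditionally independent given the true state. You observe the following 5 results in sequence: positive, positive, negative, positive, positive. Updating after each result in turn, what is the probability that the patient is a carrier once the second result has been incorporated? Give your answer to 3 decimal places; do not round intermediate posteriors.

After 'positive': P(carrier) = 0.75·0.5500 / (0.75·0.5500 + 0.15·0.4500) ≈ 0.8594
After 'positive': P(carrier) = 0.75·0.8594 / (0.75·0.8594 + 0.15·0.1406) ≈ 0.9683

0.968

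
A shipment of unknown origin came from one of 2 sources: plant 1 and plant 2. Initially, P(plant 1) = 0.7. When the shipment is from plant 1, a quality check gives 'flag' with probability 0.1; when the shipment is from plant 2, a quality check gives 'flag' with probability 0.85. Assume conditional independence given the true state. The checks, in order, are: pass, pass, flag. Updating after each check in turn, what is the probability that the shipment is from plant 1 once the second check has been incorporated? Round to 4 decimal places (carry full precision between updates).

0.9882

After 'pass': P(plant 1) = 0.9·0.7000 / (0.9·0.7000 + 0.15·0.3000) ≈ 0.9333
After 'pass': P(plant 1) = 0.9·0.9333 / (0.9·0.9333 + 0.15·0.0667) ≈ 0.9882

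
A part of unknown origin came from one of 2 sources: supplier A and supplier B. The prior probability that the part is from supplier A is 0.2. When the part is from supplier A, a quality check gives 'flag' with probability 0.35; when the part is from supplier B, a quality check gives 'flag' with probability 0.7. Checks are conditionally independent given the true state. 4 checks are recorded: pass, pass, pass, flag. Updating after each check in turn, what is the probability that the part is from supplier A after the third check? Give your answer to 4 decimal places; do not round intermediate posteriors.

After 'pass': P(supplier A) = 0.65·0.2000 / (0.65·0.2000 + 0.3·0.8000) ≈ 0.3514
After 'pass': P(supplier A) = 0.65·0.3514 / (0.65·0.3514 + 0.3·0.6486) ≈ 0.5399
After 'pass': P(supplier A) = 0.65·0.5399 / (0.65·0.5399 + 0.3·0.4601) ≈ 0.7177

0.7177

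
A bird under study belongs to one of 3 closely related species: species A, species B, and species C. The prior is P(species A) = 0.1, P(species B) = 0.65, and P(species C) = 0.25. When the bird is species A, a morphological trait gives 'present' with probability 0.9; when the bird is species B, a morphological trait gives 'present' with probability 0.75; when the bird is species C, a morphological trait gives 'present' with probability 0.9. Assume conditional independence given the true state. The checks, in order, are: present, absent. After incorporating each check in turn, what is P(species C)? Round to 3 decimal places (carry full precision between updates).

0.147

Each posterior becomes the prior for the next update.
After 'present': normaliser = 0.9·0.1000 + 0.75·0.6500 + 0.9·0.2500; P(species A) ≈ 0.1121, P(species B) ≈ 0.6075, P(species C) ≈ 0.2804
After 'absent': normaliser = 0.1·0.1121 + 0.25·0.6075 + 0.1·0.2804; P(species A) ≈ 0.0587, P(species B) ≈ 0.7946, P(species C) ≈ 0.1467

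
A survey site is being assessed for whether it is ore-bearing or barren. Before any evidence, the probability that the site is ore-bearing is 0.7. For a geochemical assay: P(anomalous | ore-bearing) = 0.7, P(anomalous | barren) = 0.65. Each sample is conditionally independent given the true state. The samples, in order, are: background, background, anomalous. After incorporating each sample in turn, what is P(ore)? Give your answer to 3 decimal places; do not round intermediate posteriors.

0.649

After 'background': P(ore) = 0.3·0.7000 / (0.3·0.7000 + 0.35·0.3000) ≈ 0.6667
After 'background': P(ore) = 0.3·0.6667 / (0.3·0.6667 + 0.35·0.3333) ≈ 0.6316
After 'anomalous': P(ore) = 0.7·0.6316 / (0.7·0.6316 + 0.65·0.3684) ≈ 0.6486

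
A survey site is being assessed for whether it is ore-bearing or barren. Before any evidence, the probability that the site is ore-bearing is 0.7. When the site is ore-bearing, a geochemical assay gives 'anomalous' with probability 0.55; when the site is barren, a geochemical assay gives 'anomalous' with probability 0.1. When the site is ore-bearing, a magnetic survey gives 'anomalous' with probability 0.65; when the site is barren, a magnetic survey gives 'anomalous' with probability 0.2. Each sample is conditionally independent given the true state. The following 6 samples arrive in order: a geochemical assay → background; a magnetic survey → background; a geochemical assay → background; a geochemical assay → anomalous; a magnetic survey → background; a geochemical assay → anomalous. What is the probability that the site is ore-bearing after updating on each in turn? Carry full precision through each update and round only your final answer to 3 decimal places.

After a geochemical assay='background': P(ore) = 0.45·0.7000 / (0.45·0.7000 + 0.9·0.3000) ≈ 0.5385
After a magnetic survey='background': P(ore) = 0.35·0.5385 / (0.35·0.5385 + 0.8·0.4615) ≈ 0.3379
After a geochemical assay='background': P(ore) = 0.45·0.3379 / (0.45·0.3379 + 0.9·0.6621) ≈ 0.2033
After a geochemical assay='anomalous': P(ore) = 0.55·0.2033 / (0.55·0.2033 + 0.1·0.7967) ≈ 0.5840
After a magnetic survey='background': P(ore) = 0.35·0.5840 / (0.35·0.5840 + 0.8·0.4160) ≈ 0.3805
After a geochemical assay='anomalous': P(ore) = 0.55·0.3805 / (0.55·0.3805 + 0.1·0.6195) ≈ 0.7716

0.772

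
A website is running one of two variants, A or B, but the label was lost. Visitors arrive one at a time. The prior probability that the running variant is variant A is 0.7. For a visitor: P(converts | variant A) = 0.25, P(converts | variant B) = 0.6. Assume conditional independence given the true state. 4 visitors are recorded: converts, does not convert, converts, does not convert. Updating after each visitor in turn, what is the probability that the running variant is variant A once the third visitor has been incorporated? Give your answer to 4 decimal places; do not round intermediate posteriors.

0.4317

After 'converts': P(A) = 0.25·0.7000 / (0.25·0.7000 + 0.6·0.3000) ≈ 0.4930
After 'does not convert': P(A) = 0.75·0.4930 / (0.75·0.4930 + 0.4·0.5070) ≈ 0.6458
After 'converts': P(A) = 0.25·0.6458 / (0.25·0.6458 + 0.6·0.3542) ≈ 0.4317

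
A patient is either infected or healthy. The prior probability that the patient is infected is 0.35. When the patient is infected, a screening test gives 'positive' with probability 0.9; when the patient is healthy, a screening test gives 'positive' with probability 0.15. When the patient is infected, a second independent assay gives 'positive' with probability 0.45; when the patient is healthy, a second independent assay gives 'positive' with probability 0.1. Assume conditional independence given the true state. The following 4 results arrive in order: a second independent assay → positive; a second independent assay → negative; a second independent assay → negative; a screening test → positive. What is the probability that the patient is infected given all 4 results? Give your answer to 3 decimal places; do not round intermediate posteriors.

After a second independent assay='positive': P(infected) = 0.45·0.3500 / (0.45·0.3500 + 0.1·0.6500) ≈ 0.7079
After a second independent assay='negative': P(infected) = 0.55·0.7079 / (0.55·0.7079 + 0.9·0.2921) ≈ 0.5969
After a second independent assay='negative': P(infected) = 0.55·0.5969 / (0.55·0.5969 + 0.9·0.4031) ≈ 0.4750
After a screening test='positive': P(infected) = 0.9·0.4750 / (0.9·0.4750 + 0.15·0.5250) ≈ 0.8445

0.844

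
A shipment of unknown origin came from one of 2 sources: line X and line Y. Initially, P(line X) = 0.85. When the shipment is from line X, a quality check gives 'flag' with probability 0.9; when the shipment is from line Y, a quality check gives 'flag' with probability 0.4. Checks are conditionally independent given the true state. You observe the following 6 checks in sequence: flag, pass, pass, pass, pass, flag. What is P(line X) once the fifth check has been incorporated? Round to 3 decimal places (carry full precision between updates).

0.010

After 'flag': P(line X) = 0.9·0.8500 / (0.9·0.8500 + 0.4·0.1500) ≈ 0.9273
After 'pass': P(line X) = 0.1·0.9273 / (0.1·0.9273 + 0.6·0.0727) ≈ 0.6800
After 'pass': P(line X) = 0.1·0.6800 / (0.1·0.6800 + 0.6·0.3200) ≈ 0.2615
After 'pass': P(line X) = 0.1·0.2615 / (0.1·0.2615 + 0.6·0.7385) ≈ 0.0557
After 'pass': P(line X) = 0.1·0.0557 / (0.1·0.0557 + 0.6·0.9443) ≈ 0.0097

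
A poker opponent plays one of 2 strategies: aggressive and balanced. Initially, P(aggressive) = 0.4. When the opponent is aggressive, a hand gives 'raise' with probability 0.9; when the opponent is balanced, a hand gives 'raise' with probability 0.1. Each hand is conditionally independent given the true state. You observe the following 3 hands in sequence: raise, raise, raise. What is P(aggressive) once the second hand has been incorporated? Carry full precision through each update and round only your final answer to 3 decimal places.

0.982

Each posterior becomes the prior for the next update.
After 'raise': P(aggressive) = 0.9·0.4000 / (0.9·0.4000 + 0.1·0.6000) ≈ 0.8571
After 'raise': P(aggressive) = 0.9·0.8571 / (0.9·0.8571 + 0.1·0.1429) ≈ 0.9818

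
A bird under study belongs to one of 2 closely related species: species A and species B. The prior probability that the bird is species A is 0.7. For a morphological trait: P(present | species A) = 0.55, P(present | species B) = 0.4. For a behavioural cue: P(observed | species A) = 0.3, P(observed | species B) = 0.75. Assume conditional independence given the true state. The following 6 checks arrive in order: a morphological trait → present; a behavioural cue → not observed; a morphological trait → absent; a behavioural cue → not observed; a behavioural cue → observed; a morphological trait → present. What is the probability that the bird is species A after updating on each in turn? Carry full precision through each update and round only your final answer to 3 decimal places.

Apply Bayes' rule sequentially, carrying P(species A) forward.
After a morphological trait='present': P(species A) = 0.55·0.7000 / (0.55·0.7000 + 0.4·0.3000) ≈ 0.7624
After a behavioural cue='not observed': P(species A) = 0.7·0.7624 / (0.7·0.7624 + 0.25·0.2376) ≈ 0.8998
After a morphological trait='absent': P(species A) = 0.45·0.8998 / (0.45·0.8998 + 0.6·0.1002) ≈ 0.8708
After a behavioural cue='not observed': P(species A) = 0.7·0.8708 / (0.7·0.8708 + 0.25·0.1292) ≈ 0.9497
After a behavioural cue='observed': P(species A) = 0.3·0.9497 / (0.3·0.9497 + 0.75·0.0503) ≈ 0.8830
After a morphological trait='present': P(species A) = 0.55·0.8830 / (0.55·0.8830 + 0.4·0.1170) ≈ 0.9121

0.912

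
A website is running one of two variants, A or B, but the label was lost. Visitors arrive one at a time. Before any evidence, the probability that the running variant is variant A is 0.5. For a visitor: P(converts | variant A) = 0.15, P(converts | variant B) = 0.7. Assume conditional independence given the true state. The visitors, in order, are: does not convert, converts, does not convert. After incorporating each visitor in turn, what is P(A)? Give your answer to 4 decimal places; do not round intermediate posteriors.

0.6324

After 'does not convert': P(A) = 0.85·0.5000 / (0.85·0.5000 + 0.3·0.5000) ≈ 0.7391
After 'converts': P(A) = 0.15·0.7391 / (0.15·0.7391 + 0.7·0.2609) ≈ 0.3778
After 'does not convert': P(A) = 0.85·0.3778 / (0.85·0.3778 + 0.3·0.6222) ≈ 0.6324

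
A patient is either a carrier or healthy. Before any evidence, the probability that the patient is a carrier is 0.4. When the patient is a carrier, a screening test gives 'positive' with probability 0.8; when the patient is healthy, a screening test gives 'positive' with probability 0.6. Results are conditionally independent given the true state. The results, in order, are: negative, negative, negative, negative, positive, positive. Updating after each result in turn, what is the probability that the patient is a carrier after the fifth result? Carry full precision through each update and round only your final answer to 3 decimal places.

After 'negative': P(carrier) = 0.2·0.4000 / (0.2·0.4000 + 0.4·0.6000) ≈ 0.2500
After 'negative': P(carrier) = 0.2·0.2500 / (0.2·0.2500 + 0.4·0.7500) ≈ 0.1429
After 'negative': P(carrier) = 0.2·0.1429 / (0.2·0.1429 + 0.4·0.8571) ≈ 0.0769
After 'negative': P(carrier) = 0.2·0.0769 / (0.2·0.0769 + 0.4·0.9231) ≈ 0.0400
After 'positive': P(carrier) = 0.8·0.0400 / (0.8·0.0400 + 0.6·0.9600) ≈ 0.0526

0.053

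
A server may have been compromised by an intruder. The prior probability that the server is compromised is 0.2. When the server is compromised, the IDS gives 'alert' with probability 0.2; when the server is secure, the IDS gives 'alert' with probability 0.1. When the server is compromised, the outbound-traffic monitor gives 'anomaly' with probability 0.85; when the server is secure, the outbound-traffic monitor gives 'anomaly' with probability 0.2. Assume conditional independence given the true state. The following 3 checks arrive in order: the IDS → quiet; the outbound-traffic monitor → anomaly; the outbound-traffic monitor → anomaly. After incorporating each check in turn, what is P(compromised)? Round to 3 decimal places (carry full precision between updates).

0.801

After the IDS='quiet': P(compromised) = 0.8·0.2000 / (0.8·0.2000 + 0.9·0.8000) ≈ 0.1818
After the outbound-traffic monitor='anomaly': P(compromised) = 0.85·0.1818 / (0.85·0.1818 + 0.2·0.8182) ≈ 0.4857
After the outbound-traffic monitor='anomaly': P(compromised) = 0.85·0.4857 / (0.85·0.4857 + 0.2·0.5143) ≈ 0.8006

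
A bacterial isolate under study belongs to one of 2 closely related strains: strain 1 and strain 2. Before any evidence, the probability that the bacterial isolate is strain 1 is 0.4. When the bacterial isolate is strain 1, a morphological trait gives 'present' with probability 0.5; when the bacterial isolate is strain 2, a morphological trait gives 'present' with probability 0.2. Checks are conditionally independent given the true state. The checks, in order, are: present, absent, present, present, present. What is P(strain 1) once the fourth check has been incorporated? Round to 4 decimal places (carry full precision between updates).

0.8669

After 'present': P(strain 1) = 0.5·0.4000 / (0.5·0.4000 + 0.2·0.6000) ≈ 0.6250
After 'absent': P(strain 1) = 0.5·0.6250 / (0.5·0.6250 + 0.8·0.3750) ≈ 0.5102
After 'present': P(strain 1) = 0.5·0.5102 / (0.5·0.5102 + 0.2·0.4898) ≈ 0.7225
After 'present': P(strain 1) = 0.5·0.7225 / (0.5·0.7225 + 0.2·0.2775) ≈ 0.8669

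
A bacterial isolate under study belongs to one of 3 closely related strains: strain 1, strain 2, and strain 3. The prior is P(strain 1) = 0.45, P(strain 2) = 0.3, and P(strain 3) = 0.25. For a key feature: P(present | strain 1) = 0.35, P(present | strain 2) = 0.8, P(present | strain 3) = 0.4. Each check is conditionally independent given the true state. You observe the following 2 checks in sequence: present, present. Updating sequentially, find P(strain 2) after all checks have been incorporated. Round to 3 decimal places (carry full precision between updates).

0.669

After 'present': normaliser = 0.35·0.4500 + 0.8·0.3000 + 0.4·0.2500; P(strain 1) ≈ 0.3166, P(strain 2) ≈ 0.4824, P(strain 3) ≈ 0.2010
After 'present': normaliser = 0.35·0.3166 + 0.8·0.4824 + 0.4·0.2010; P(strain 1) ≈ 0.1920, P(strain 2) ≈ 0.6687, P(strain 3) ≈ 0.1393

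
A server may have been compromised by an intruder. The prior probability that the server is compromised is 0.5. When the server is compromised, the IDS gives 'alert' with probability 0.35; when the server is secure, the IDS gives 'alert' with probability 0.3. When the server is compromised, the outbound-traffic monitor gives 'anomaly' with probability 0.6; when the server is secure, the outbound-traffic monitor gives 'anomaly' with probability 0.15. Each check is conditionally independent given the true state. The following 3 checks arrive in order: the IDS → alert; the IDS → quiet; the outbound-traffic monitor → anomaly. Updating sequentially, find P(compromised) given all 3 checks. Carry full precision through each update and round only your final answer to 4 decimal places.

0.8125

After the IDS='alert': P(compromised) = 0.35·0.5000 / (0.35·0.5000 + 0.3·0.5000) ≈ 0.5385
After the IDS='quiet': P(compromised) = 0.65·0.5385 / (0.65·0.5385 + 0.7·0.4615) ≈ 0.5200
After the outbound-traffic monitor='anomaly': P(compromised) = 0.6·0.5200 / (0.6·0.5200 + 0.15·0.4800) ≈ 0.8125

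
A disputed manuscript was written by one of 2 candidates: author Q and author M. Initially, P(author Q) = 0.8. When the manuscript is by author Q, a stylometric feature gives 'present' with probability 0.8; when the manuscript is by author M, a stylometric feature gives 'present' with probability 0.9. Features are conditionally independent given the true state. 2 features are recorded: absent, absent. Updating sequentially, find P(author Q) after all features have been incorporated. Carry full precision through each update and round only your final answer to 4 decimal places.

0.9412

Each posterior becomes the prior for the next update.
After 'absent': P(author Q) = 0.2·0.8000 / (0.2·0.8000 + 0.1·0.2000) ≈ 0.8889
After 'absent': P(author Q) = 0.2·0.8889 / (0.2·0.8889 + 0.1·0.1111) ≈ 0.9412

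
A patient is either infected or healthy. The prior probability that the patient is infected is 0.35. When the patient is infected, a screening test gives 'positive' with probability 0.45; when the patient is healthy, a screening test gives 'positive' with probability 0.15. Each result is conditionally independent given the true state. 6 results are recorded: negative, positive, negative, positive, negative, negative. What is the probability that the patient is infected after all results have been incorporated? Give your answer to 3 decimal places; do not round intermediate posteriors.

0.459

After 'negative': P(infected) = 0.55·0.3500 / (0.55·0.3500 + 0.85·0.6500) ≈ 0.2584
After 'positive': P(infected) = 0.45·0.2584 / (0.45·0.2584 + 0.15·0.7416) ≈ 0.5111
After 'negative': P(infected) = 0.55·0.5111 / (0.55·0.5111 + 0.85·0.4889) ≈ 0.4035
After 'positive': P(infected) = 0.45·0.4035 / (0.45·0.4035 + 0.15·0.5965) ≈ 0.6699
After 'negative': P(infected) = 0.55·0.6699 / (0.55·0.6699 + 0.85·0.3301) ≈ 0.5676
After 'negative': P(infected) = 0.55·0.5676 / (0.55·0.5676 + 0.85·0.4324) ≈ 0.4593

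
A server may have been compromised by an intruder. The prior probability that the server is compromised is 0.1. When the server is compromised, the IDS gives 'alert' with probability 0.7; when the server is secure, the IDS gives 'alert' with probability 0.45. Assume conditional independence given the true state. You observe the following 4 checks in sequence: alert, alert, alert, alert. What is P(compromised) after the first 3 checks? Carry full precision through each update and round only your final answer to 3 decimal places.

0.295

After 'alert': P(compromised) = 0.7·0.1000 / (0.7·0.1000 + 0.45·0.9000) ≈ 0.1474
After 'alert': P(compromised) = 0.7·0.1474 / (0.7·0.1474 + 0.45·0.8526) ≈ 0.2119
After 'alert': P(compromised) = 0.7·0.2119 / (0.7·0.2119 + 0.45·0.7881) ≈ 0.2949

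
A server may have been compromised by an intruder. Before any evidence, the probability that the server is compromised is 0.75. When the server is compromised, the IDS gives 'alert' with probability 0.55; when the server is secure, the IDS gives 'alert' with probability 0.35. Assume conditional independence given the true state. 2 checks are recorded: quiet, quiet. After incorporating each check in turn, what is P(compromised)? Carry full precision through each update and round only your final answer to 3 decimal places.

0.590

After 'quiet': P(compromised) = 0.45·0.7500 / (0.45·0.7500 + 0.65·0.2500) ≈ 0.6750
After 'quiet': P(compromised) = 0.45·0.6750 / (0.45·0.6750 + 0.65·0.3250) ≈ 0.5898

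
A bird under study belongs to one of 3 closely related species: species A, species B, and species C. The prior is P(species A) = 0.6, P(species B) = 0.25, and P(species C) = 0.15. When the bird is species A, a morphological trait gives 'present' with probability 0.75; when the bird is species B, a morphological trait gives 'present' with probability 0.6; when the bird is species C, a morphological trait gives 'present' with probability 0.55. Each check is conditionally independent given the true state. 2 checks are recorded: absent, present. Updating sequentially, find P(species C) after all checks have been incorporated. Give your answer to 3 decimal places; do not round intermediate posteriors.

0.177

After 'absent': normaliser = 0.25·0.6000 + 0.4·0.2500 + 0.45·0.1500; P(species A) ≈ 0.4724, P(species B) ≈ 0.3150, P(species C) ≈ 0.2126
After 'present': normaliser = 0.75·0.4724 + 0.6·0.3150 + 0.55·0.2126; P(species A) ≈ 0.5367, P(species B) ≈ 0.2862, P(species C) ≈ 0.1771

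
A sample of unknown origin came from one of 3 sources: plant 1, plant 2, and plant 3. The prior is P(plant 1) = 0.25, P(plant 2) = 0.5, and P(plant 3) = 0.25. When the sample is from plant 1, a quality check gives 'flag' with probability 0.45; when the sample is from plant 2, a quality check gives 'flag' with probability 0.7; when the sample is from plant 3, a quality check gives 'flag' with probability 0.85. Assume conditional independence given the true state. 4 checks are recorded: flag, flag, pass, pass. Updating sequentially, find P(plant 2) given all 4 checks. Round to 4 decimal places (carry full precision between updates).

0.5322

After 'flag': normaliser = 0.45·0.2500 + 0.7·0.5000 + 0.85·0.2500; P(plant 1) ≈ 0.1667, P(plant 2) ≈ 0.5185, P(plant 3) ≈ 0.3148
After 'flag': normaliser = 0.45·0.1667 + 0.7·0.5185 + 0.85·0.3148; P(plant 1) ≈ 0.1063, P(plant 2) ≈ 0.5144, P(plant 3) ≈ 0.3793
After 'pass': normaliser = 0.55·0.1063 + 0.3·0.5144 + 0.15·0.3793; P(plant 1) ≈ 0.2168, P(plant 2) ≈ 0.5723, P(plant 3) ≈ 0.2109
After 'pass': normaliser = 0.55·0.2168 + 0.3·0.5723 + 0.15·0.2109; P(plant 1) ≈ 0.3697, P(plant 2) ≈ 0.5322, P(plant 3) ≈ 0.0981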